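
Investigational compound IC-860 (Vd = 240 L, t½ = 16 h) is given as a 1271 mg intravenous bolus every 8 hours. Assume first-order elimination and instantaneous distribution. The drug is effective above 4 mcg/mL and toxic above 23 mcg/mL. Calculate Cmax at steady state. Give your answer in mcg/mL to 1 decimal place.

τ/t½ = 8/16 ≈ 0.5, so fraction remaining f = (1/2)^(8/16) ≈ 0.7071.
At steady state, accumulation factor R = 1/(1 − e^(−kτ)) ≈ 3.4141.
Single-dose peak C₀ = D/Vd = 1271/240 ≈ 5.296 mcg/mL.
Steady-state peak Cmax,ss = C₀·R ≈ 5.296 × 3.4141 ≈ 18.081 mcg/mL.
Peak 18.1 mcg/mL vs MTC 23 mcg/mL: below toxic threshold.

18.1 mcg/mL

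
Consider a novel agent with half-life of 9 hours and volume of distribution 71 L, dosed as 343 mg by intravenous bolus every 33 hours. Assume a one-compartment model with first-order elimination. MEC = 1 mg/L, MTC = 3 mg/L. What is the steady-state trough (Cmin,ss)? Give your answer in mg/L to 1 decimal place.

k = ln2/t½ = ln2/9 ≈ 0.077016 h⁻¹; fraction remaining f = e^(−kτ) = e^(−0.077016×33) ≈ 0.0787.
Single-dose peak C₀ = D/Vd = 343/71 ≈ 4.831 mg/L.
Steady-state trough Cmin,ss = C₀·f/(1−f) ≈ 4.831 × 0.0787/0.9213 ≈ 0.413 mg/L.
Trough 0.4 mg/L vs MEC 1 mg/L: subtherapeutic.

0.4 mg/L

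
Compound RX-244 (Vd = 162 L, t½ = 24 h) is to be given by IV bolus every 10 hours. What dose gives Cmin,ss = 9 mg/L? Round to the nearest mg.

τ/t½ = 10/24 ≈ 0.41667, so f = (1/2)^(10/24) ≈ 0.749154.
Cmin,ss = (D/Vd)·f/(1−f), so D = Cmin,ss·Vd·(1−f)/f.
D = 9 × 162 × (1−f)/f ≈ 9 × 162 × 0.33484 ≈ 488.20 mg.

488 mg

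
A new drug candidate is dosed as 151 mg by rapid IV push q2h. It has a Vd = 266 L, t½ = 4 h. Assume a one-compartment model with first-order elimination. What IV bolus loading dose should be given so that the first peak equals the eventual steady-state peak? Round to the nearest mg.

f = (1/2)^(2/4) ≈ 0.707107; accumulation ratio R = 1/(1−f) ≈ 3.41422.
Loading dose to hit Cmax,ss on first dose: D_load = D_maint·R ≈ 151 × 3.41422 ≈ 515.55 mg.

516 mg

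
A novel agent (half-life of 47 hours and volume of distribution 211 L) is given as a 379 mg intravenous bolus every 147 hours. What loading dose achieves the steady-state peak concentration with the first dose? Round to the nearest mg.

f = (1/2)^(147/47) ≈ 0.114414; accumulation ratio R = 1/(1−f) ≈ 1.12920.
Loading dose to hit Cmax,ss on first dose: D_load = D_maint·R ≈ 379 × 1.12920 ≈ 427.97 mg.

428 mg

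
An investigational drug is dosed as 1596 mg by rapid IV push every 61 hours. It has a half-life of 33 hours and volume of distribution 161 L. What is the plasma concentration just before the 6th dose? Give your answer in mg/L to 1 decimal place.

f = (1/2)^(τ/t½) = (1/2)^(61/33) ≈ 0.2777.
C₀ = D/Vd = 1596/161 ≈ 9.913 mg/L.
Before the 6th dose, 5 doses have been given. Superposition: Cmin = C₀·(f + f² + … + f^5).
≈ 9.913 × (0.2777 + 0.0771 + 0.0214 + 0.0059 + 0.0017) ≈ 9.913 × 0.3838 ≈ 3.805 mg/L.

3.8 mg/L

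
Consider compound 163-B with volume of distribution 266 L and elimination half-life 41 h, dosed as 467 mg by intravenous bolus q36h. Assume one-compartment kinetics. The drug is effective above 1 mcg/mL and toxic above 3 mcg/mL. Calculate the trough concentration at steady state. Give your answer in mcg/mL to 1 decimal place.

Over one 36-h interval, 36/41 ≈ 0.87805 half-lives elapse, leaving f ≈ 0.5441 of each dose.
Each bolus raises the concentration by D/Vd = 467/266 ≈ 1.756 mcg/mL.
Steady-state trough Cmin,ss = C₀·f/(1−f) ≈ 1.756 × 0.5441/0.4559 ≈ 2.096 mcg/mL.
Trough 2.1 mcg/mL vs MEC 1 mcg/mL: adequate.

2.1 mcg/mL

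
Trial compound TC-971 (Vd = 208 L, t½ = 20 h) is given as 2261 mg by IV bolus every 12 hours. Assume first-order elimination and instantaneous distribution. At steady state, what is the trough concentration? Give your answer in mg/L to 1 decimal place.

21.1 mg/L

k = ln2/t½ = ln2/20 ≈ 0.034657 h⁻¹; fraction remaining f = e^(−kτ) = e^(−0.034657×12) ≈ 0.6598.
Each bolus raises the concentration by D/Vd = 2261/208 ≈ 10.870 mg/L.
Steady-state trough Cmin,ss = C₀·f/(1−f) ≈ 10.870 × 0.6598/0.3402 ≈ 21.082 mg/L.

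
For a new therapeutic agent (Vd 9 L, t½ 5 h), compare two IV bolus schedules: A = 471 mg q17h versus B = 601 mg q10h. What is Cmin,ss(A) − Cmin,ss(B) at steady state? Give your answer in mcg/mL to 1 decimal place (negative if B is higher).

-16.8 mcg/mL

Regimen A: f = (1/2)^(17/5) ≈ 0.0947; Cmin,ss = (471/9)·f/(1−f) ≈ 5.474 mcg/mL.
Regimen B: f = (1/2)^(10/5) ≈ 0.2500; Cmin,ss = (601/9)·f/(1−f) ≈ 22.259 mcg/mL.
Difference ≈ 5.474 − 22.259 ≈ -16.785 mcg/mL.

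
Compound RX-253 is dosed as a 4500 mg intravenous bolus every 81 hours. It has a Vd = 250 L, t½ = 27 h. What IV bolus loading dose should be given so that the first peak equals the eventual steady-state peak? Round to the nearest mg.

5143 mg

f = (1/2)^(81/27) ≈ 0.125000; accumulation ratio R = 1/(1−f) ≈ 1.14286.
Loading dose to hit Cmax,ss on first dose: D_load = D_maint·R ≈ 4500 × 1.14286 ≈ 5142.87 mg.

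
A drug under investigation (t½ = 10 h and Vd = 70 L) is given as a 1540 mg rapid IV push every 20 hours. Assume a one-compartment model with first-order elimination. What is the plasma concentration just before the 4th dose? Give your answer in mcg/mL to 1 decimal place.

f = (1/2)^(τ/t½) = (1/2)^(20/10) ≈ 0.2500.
C₀ = D/Vd = 1540/70 ≈ 22.000 mcg/mL.
Before the 4th dose, 3 doses have been given. Superposition: Cmin = C₀·(f + f² + … + f^3).
≈ 22.000 × (0.2500 + 0.0625 + 0.0156) ≈ 22.000 × 0.3281 ≈ 7.218 mcg/mL.

7.2 mcg/mL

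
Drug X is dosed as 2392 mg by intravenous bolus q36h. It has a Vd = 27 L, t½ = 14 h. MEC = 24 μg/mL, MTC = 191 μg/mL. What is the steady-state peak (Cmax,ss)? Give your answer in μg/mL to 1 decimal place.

106.5 μg/mL

k = ln2/t½ = ln2/14 ≈ 0.049511 h⁻¹; fraction remaining f = e^(−kτ) = e^(−0.049511×36) ≈ 0.1682.
Accumulation ratio R = 1/(1 − f) ≈ 1/0.8318 ≈ 1.2022.
Each bolus raises the concentration by D/Vd = 2392/27 ≈ 88.593 μg/mL.
Steady-state peak Cmax,ss = C₀·R ≈ 88.593 × 1.2022 ≈ 106.507 μg/mL.
Peak 106.5 μg/mL vs MTC 191 μg/mL: below toxic threshold.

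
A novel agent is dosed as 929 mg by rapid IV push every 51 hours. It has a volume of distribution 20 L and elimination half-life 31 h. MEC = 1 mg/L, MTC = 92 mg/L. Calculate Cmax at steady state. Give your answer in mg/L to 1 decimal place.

k = ln2/t½ = ln2/31 ≈ 0.022360 h⁻¹; fraction remaining f = e^(−kτ) = e^(−0.022360×51) ≈ 0.3197.
Accumulation ratio R = 1/(1 − f) ≈ 1/0.6803 ≈ 1.4699.
Single-dose peak C₀ = D/Vd = 929/20 ≈ 46.450 mg/L.
Cmax,ss = C₀/(1 − f) ≈ 46.450/0.6803 ≈ 68.279 mg/L.
Peak 68.3 mg/L vs MTC 92 mg/L: below toxic threshold.

68.3 mg/L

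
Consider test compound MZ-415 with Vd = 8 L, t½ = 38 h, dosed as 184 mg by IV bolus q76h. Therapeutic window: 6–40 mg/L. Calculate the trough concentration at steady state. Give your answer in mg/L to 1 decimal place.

7.7 mg/L

The dosing interval is 2 half-lives, so f = 2^(−2) = 0.25.
Accumulation ratio R = 1/(1 − f) = 1/0.75 = 4/3.
Single-dose peak C₀ = D/Vd = 184/8 = 23 mg/L.
Steady-state peak Cmax,ss = C₀·R = 23 × 4/3 ≈ 30.667 mg/L.
Steady-state trough Cmin,ss = Cmax,ss·f ≈ 30.667 × 0.25 ≈ 7.667 mg/L.
Trough 7.7 mg/L vs MEC 6 mg/L: adequate.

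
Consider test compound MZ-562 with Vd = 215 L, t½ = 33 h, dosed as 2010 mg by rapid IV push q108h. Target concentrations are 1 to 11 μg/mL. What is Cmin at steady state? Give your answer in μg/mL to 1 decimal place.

1.1 μg/mL

τ/t½ = 108/33 ≈ 3.2727, so fraction remaining f = (1/2)^(108/33) ≈ 0.1035.
Each bolus raises the concentration by D/Vd = 2010/215 ≈ 9.349 μg/mL.
Steady-state trough Cmin,ss = C₀·f/(1−f) ≈ 9.349 × 0.1035/0.8965 ≈ 1.079 μg/mL.
Trough 1.1 μg/mL vs MEC 1 μg/mL: adequate.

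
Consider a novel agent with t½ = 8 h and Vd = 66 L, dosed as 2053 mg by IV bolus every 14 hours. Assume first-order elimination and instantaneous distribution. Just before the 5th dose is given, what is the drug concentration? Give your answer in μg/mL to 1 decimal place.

13.1 μg/mL

f = (1/2)^(τ/t½) = (1/2)^(14/8) ≈ 0.2973.
C₀ = D/Vd = 2053/66 ≈ 31.106 μg/mL.
Before the 5th dose, 4 doses have been given. Superposition: Cmin = C₀·(f + f² + … + f^4).
≈ 31.106 × (0.2973 + 0.0884 + 0.0263 + 0.0078) ≈ 31.106 × 0.4198 ≈ 13.058 μg/mL.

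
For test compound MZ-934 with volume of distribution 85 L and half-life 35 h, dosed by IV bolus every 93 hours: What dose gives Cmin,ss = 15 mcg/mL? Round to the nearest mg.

6767 mg

τ/t½ = 93/35 ≈ 2.6571, so f = (1/2)^(93/35) ≈ 0.158533.
Cmin,ss = (D/Vd)·f/(1−f), so D = Cmin,ss·Vd·(1−f)/f.
D = 15 × 85 × (1−f)/f ≈ 15 × 85 × 5.30783 ≈ 6767.48 mg.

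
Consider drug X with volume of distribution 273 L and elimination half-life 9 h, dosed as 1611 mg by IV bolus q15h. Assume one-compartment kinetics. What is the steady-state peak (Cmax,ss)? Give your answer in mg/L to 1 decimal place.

8.6 mg/L

k = ln2/t½ = ln2/9 ≈ 0.077016 h⁻¹; fraction remaining f = e^(−kτ) = e^(−0.077016×15) ≈ 0.3150.
Accumulation ratio R = 1/(1 − f) ≈ 1/0.6850 ≈ 1.4599.
Single-dose peak C₀ = D/Vd = 1611/273 ≈ 5.901 mg/L.
Cmax,ss = C₀/(1 − f) ≈ 5.901/0.6850 ≈ 8.615 mg/L.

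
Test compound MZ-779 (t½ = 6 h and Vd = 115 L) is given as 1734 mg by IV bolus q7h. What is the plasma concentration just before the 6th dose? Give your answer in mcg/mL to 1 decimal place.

f = (1/2)^(τ/t½) = (1/2)^(7/6) ≈ 0.4454.
C₀ = D/Vd = 1734/115 ≈ 15.078 mcg/mL.
Before the 6th dose, 5 doses have been given. Superposition: Cmin = C₀·(f + f² + … + f^5).
≈ 15.078 × (0.4454 + 0.1984 + 0.0884 + 0.0394 + 0.0175) ≈ 15.078 × 0.7891 ≈ 11.898 mcg/mL.

11.9 mcg/mL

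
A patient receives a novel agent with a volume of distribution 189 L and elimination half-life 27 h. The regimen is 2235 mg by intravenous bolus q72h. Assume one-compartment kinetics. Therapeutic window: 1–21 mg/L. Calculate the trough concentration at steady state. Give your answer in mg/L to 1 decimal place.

2.2 mg/L

k = ln2/t½ = ln2/27 ≈ 0.025672 h⁻¹; fraction remaining f = e^(−kτ) = e^(−0.025672×72) ≈ 0.1575.
Each bolus raises the concentration by D/Vd = 2235/189 ≈ 11.825 mg/L.
Steady-state trough Cmin,ss = C₀·f/(1−f) ≈ 11.825 × 0.1575/0.8425 ≈ 2.211 mg/L.
Trough 2.2 mg/L vs MEC 1 mg/L: adequate.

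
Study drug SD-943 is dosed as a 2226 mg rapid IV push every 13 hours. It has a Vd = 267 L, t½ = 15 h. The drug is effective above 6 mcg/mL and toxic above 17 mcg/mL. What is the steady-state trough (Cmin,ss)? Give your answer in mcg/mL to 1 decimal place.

τ/t½ = 13/15 ≈ 0.86667, so fraction remaining f = (1/2)^(13/15) ≈ 0.5484.
Accumulation ratio R = 1/(1 − f) ≈ 1/0.4516 ≈ 2.2143.
Each bolus raises the concentration by D/Vd = 2226/267 ≈ 8.337 mcg/mL.
Cmax,ss = C₀/(1 − f) ≈ 8.337/0.4516 ≈ 18.461 mcg/mL.
One interval later, Cmin,ss = Cmax,ss·e^(−kτ) ≈ 18.461 × 0.5484 ≈ 10.124 mcg/mL.
Trough 10.1 mcg/mL vs MEC 6 mcg/mL: adequate.

10.1 mcg/mL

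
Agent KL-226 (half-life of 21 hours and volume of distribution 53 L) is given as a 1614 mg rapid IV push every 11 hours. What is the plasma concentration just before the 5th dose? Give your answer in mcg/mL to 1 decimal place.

53.3 mcg/mL

f = (1/2)^(τ/t½) = (1/2)^(11/21) ≈ 0.6955.
C₀ = D/Vd = 1614/53 ≈ 30.453 mcg/mL.
Before the 5th dose, 4 doses have been given. Superposition: Cmin = C₀·(f + f² + … + f^4).
≈ 30.453 × (0.6955 + 0.4837 + 0.3364 + 0.2340) ≈ 30.453 × 1.7496 ≈ 53.281 mcg/mL.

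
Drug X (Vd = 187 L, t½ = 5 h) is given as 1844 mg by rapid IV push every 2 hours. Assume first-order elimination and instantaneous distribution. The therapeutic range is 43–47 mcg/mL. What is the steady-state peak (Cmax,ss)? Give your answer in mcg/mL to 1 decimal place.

40.7 mcg/mL

Over one 2-h interval, 2/5 ≈ 0.4 half-lives elapse, leaving f ≈ 0.7579 of each dose.
At steady state, accumulation factor R = 1/(1 − e^(−kτ)) ≈ 4.1305.
Each bolus raises the concentration by D/Vd = 1844/187 ≈ 9.861 mcg/mL.
Steady-state peak Cmax,ss = C₀·R ≈ 9.861 × 4.1305 ≈ 40.731 mcg/mL.
Peak 40.7 mcg/mL vs MTC 47 mcg/mL: below toxic threshold.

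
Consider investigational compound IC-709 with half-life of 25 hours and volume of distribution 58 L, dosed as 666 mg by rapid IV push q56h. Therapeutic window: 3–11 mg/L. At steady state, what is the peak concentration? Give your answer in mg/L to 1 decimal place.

Over one 56-h interval, 56/25 ≈ 2.24 half-lives elapse, leaving f ≈ 0.2117 of each dose.
Accumulation ratio R = 1/(1 − f) ≈ 1/0.7883 ≈ 1.2686.
Each bolus raises the concentration by D/Vd = 666/58 ≈ 11.483 mg/L.
Steady-state peak Cmax,ss = C₀·R ≈ 11.483 × 1.2686 ≈ 14.567 mg/L.
Peak 14.6 mg/L vs MTC 11 mg/L: exceeds toxic threshold.

14.6 mg/L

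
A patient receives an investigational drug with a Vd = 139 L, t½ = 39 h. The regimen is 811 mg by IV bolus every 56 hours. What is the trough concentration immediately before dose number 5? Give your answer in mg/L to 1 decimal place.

3.4 mg/L

f = (1/2)^(τ/t½) = (1/2)^(56/39) ≈ 0.3696.
C₀ = D/Vd = 811/139 ≈ 5.835 mg/L.
Before the 5th dose, 4 doses have been given. Superposition: Cmin = C₀·(f + f² + … + f^4).
≈ 5.835 × (0.3696 + 0.1366 + 0.0505 + 0.0187) ≈ 5.835 × 0.5754 ≈ 3.357 mg/L.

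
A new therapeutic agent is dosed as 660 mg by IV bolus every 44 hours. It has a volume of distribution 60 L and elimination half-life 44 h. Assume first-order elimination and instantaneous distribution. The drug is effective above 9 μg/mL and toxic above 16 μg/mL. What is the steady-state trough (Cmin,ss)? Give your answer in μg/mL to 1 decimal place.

The dosing interval is 1 half-life, so f = 2^(−1) = 0.5.
At steady state, R = 1/(1 − 0.5) = 2/1.
Single-dose peak C₀ = D/Vd = 660/60 = 11 μg/mL.
Steady-state peak Cmax,ss = C₀·R = 11 × 2/1 ≈ 22.000 μg/mL.
Steady-state trough Cmin,ss = Cmax,ss·f ≈ 22.000 × 0.5 ≈ 11.000 μg/mL.
Trough 11.0 μg/mL vs MEC 9 μg/mL: adequate.

11.0 μg/mL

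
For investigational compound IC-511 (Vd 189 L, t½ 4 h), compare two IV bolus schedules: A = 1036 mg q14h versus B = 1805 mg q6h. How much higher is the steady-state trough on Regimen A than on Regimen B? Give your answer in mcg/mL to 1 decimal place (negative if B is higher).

Regimen A: f = (1/2)^(14/4) ≈ 0.0884; Cmin,ss = (1036/189)·f/(1−f) ≈ 0.532 mcg/mL.
Regimen B: f = (1/2)^(6/4) ≈ 0.3536; Cmin,ss = (1805/189)·f/(1−f) ≈ 5.224 mcg/mL.
Difference ≈ 0.532 − 5.224 ≈ -4.692 mcg/mL.

-4.7 mcg/mL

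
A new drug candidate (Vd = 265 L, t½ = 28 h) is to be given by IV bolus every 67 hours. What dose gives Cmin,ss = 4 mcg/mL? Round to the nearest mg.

τ/t½ = 67/28 ≈ 2.3929, so f = (1/2)^(67/28) ≈ 0.190405.
Cmin,ss = (D/Vd)·f/(1−f), so D = Cmin,ss·Vd·(1−f)/f.
D = 4 × 265 × (1−f)/f ≈ 4 × 265 × 4.25196 ≈ 4507.08 mg.

4507 mg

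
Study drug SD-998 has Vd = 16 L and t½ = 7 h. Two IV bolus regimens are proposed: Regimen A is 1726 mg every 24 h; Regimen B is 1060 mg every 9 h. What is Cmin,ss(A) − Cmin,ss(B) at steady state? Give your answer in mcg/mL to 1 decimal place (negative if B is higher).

Regimen A: f = (1/2)^(24/7) ≈ 0.0929; Cmin,ss = (1726/16)·f/(1−f) ≈ 11.048 mcg/mL.
Regimen B: f = (1/2)^(9/7) ≈ 0.4102; Cmin,ss = (1060/16)·f/(1−f) ≈ 46.076 mcg/mL.
Difference ≈ 11.048 − 46.076 ≈ -35.028 mcg/mL.

-35.0 mcg/mL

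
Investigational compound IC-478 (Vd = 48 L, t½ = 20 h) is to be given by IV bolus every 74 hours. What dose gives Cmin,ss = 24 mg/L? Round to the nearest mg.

τ/t½ = 74/20 ≈ 3.7, so f = (1/2)^(74/20) ≈ 0.076947.
Cmin,ss = (D/Vd)·f/(1−f), so D = Cmin,ss·Vd·(1−f)/f.
D = 24 × 48 × (1−f)/f ≈ 24 × 48 × 11.99596 ≈ 13819.35 mg.

13819 mg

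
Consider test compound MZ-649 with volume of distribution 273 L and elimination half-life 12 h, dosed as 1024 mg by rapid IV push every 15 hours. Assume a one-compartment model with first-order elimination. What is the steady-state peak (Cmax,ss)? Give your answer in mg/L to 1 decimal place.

τ/t½ = 15/12 ≈ 1.25, so fraction remaining f = (1/2)^(15/12) ≈ 0.4204.
At steady state, accumulation factor R = 1/(1 − e^(−kτ)) ≈ 1.7253.
Each bolus raises the concentration by D/Vd = 1024/273 ≈ 3.751 mg/L.
Cmax,ss = C₀/(1 − f) ≈ 3.751/0.5796 ≈ 6.472 mg/L.

6.5 mg/L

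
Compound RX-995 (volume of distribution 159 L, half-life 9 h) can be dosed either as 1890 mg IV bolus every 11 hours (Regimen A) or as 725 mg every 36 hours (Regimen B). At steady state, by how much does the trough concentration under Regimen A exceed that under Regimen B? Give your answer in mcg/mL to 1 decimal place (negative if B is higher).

Regimen A: f = (1/2)^(11/9) ≈ 0.4286; Cmin,ss = (1890/159)·f/(1−f) ≈ 8.916 mcg/mL.
Regimen B: f = (1/2)^(36/9) ≈ 0.0625; Cmin,ss = (725/159)·f/(1−f) ≈ 0.304 mcg/mL.
Difference ≈ 8.916 − 0.304 ≈ 8.612 mcg/mL.

8.6 mcg/mL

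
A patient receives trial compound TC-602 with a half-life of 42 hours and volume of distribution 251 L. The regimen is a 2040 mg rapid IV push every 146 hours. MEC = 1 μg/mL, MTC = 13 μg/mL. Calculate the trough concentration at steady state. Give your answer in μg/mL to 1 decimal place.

τ/t½ = 146/42 ≈ 3.4762, so fraction remaining f = (1/2)^(146/42) ≈ 0.0899.
Single-dose peak C₀ = D/Vd = 2040/251 ≈ 8.127 μg/mL.
Steady-state trough Cmin,ss = C₀·f/(1−f) ≈ 8.127 × 0.0899/0.9101 ≈ 0.803 μg/mL.
Trough 0.8 μg/mL vs MEC 1 μg/mL: subtherapeutic.

0.8 μg/mL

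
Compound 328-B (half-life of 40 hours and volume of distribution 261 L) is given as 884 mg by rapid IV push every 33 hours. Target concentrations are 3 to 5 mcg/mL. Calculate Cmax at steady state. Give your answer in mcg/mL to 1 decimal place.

7.8 mcg/mL

τ/t½ = 33/40 ≈ 0.825, so fraction remaining f = (1/2)^(33/40) ≈ 0.5645.
At steady state, accumulation factor R = 1/(1 − e^(−kτ)) ≈ 2.2962.
Each bolus raises the concentration by D/Vd = 884/261 ≈ 3.387 mcg/mL.
Cmax,ss = C₀/(1 − f) ≈ 3.387/0.4355 ≈ 7.777 mcg/mL.
Peak 7.8 mcg/mL vs MTC 5 mcg/mL: exceeds toxic threshold.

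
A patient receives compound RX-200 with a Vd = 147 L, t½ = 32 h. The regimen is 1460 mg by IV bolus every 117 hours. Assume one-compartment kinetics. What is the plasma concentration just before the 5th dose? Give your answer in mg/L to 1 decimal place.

0.9 mg/L

f = (1/2)^(τ/t½) = (1/2)^(117/32) ≈ 0.0793.
C₀ = D/Vd = 1460/147 ≈ 9.932 mg/L.
Before the 5th dose, 4 doses have been given. Superposition: Cmin = C₀·(f + f² + … + f^4).
≈ 9.932 × (0.0793 + 0.0063 + 0.0005 + 0.0000) ≈ 9.932 × 0.0861 ≈ 0.855 mg/L.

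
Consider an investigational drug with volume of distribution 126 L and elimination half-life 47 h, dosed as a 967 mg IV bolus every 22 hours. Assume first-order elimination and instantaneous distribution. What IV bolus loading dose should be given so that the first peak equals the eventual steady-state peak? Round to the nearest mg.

f = (1/2)^(22/47) ≈ 0.722923; accumulation ratio R = 1/(1−f) ≈ 3.60911.
Loading dose to hit Cmax,ss on first dose: D_load = D_maint·R ≈ 967 × 3.60911 ≈ 3490.01 mg.

3490 mg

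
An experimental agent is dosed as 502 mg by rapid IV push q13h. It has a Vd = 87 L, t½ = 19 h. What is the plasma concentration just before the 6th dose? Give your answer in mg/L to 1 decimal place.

8.6 mg/L

f = (1/2)^(τ/t½) = (1/2)^(13/19) ≈ 0.6223.
C₀ = D/Vd = 502/87 ≈ 5.770 mg/L.
Before the 6th dose, 5 doses have been given. Superposition: Cmin = C₀·(f + f² + … + f^5).
≈ 5.770 × (0.6223 + 0.3873 + 0.2410 + 0.1500 + 0.0933) ≈ 5.770 × 1.4939 ≈ 8.620 mg/L.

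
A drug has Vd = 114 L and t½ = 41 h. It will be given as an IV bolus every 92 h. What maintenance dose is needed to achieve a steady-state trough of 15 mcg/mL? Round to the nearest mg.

τ/t½ = 92/41 ≈ 2.2439, so f = (1/2)^(92/41) ≈ 0.211114.
Cmin,ss = (D/Vd)·f/(1−f), so D = Cmin,ss·Vd·(1−f)/f.
D = 15 × 114 × (1−f)/f ≈ 15 × 114 × 3.73678 ≈ 6389.89 mg.

6390 mg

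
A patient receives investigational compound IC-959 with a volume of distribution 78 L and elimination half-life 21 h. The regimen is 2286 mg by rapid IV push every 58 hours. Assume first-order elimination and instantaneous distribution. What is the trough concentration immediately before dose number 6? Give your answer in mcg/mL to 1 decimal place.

5.1 mcg/mL

f = (1/2)^(τ/t½) = (1/2)^(58/21) ≈ 0.1474.
C₀ = D/Vd = 2286/78 ≈ 29.308 mcg/mL.
Before the 6th dose, 5 doses have been given. Superposition: Cmin = C₀·(f + f² + … + f^5).
≈ 29.308 × (0.1474 + 0.0217 + 0.0032 + 0.0005 + 0.0001) ≈ 29.308 × 0.1729 ≈ 5.067 mcg/mL.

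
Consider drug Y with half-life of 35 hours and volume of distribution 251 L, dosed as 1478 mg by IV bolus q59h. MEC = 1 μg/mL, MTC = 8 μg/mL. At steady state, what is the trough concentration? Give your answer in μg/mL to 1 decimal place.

Over one 59-h interval, 59/35 ≈ 1.6857 half-lives elapse, leaving f ≈ 0.3108 of each dose.
Single-dose peak C₀ = D/Vd = 1478/251 ≈ 5.888 μg/mL.
Steady-state trough Cmin,ss = C₀·f/(1−f) ≈ 5.888 × 0.3108/0.6892 ≈ 2.655 μg/mL.
Trough 2.7 μg/mL vs MEC 1 μg/mL: adequate.

2.7 μg/mL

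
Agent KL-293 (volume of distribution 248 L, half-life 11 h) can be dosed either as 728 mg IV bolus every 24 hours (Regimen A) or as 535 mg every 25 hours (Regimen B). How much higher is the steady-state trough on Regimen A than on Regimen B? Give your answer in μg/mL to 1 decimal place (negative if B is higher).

Regimen A: f = (1/2)^(24/11) ≈ 0.2204; Cmin,ss = (728/248)·f/(1−f) ≈ 0.830 μg/mL.
Regimen B: f = (1/2)^(25/11) ≈ 0.2069; Cmin,ss = (535/248)·f/(1−f) ≈ 0.563 μg/mL.
Difference ≈ 0.830 − 0.563 ≈ 0.267 μg/mL.

0.3 μg/mL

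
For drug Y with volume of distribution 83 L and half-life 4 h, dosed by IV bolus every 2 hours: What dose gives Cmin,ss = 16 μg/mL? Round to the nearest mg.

550 mg

τ/t½ = 2/4 ≈ 0.5, so f = (1/2)^(2/4) ≈ 0.707107.
Cmin,ss = (D/Vd)·f/(1−f), so D = Cmin,ss·Vd·(1−f)/f.
D = 16 × 83 × (1−f)/f ≈ 16 × 83 × 0.41421 ≈ 550.07 mg.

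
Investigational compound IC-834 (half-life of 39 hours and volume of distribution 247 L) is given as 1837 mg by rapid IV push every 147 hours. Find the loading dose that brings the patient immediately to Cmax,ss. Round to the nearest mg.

f = (1/2)^(147/39) ≈ 0.073341; accumulation ratio R = 1/(1−f) ≈ 1.07915.
Loading dose to hit Cmax,ss on first dose: D_load = D_maint·R ≈ 1837 × 1.07915 ≈ 1982.40 mg.

1982 mg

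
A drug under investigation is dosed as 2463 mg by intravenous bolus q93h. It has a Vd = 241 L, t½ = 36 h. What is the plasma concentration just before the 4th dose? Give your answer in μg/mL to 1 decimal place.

2.0 μg/mL

f = (1/2)^(τ/t½) = (1/2)^(93/36) ≈ 0.1669.
C₀ = D/Vd = 2463/241 ≈ 10.220 μg/mL.
Before the 4th dose, 3 doses have been given. Superposition: Cmin = C₀·(f + f² + … + f^3).
≈ 10.220 × (0.1669 + 0.0279 + 0.0046) ≈ 10.220 × 0.1994 ≈ 2.038 μg/mL.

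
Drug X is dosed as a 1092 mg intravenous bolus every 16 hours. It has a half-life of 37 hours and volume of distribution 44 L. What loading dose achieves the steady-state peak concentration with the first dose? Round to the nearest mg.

f = (1/2)^(16/37) ≈ 0.741011; accumulation ratio R = 1/(1−f) ≈ 3.86117.
Loading dose to hit Cmax,ss on first dose: D_load = D_maint·R ≈ 1092 × 3.86117 ≈ 4216.40 mg.

4216 mg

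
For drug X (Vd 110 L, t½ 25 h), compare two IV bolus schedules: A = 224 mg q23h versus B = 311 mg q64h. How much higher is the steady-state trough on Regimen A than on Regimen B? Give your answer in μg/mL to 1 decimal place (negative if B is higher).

1.7 μg/mL

Regimen A: f = (1/2)^(23/25) ≈ 0.5285; Cmin,ss = (224/110)·f/(1−f) ≈ 2.283 μg/mL.
Regimen B: f = (1/2)^(64/25) ≈ 0.1696; Cmin,ss = (311/110)·f/(1−f) ≈ 0.577 μg/mL.
Difference ≈ 2.283 − 0.577 ≈ 1.706 μg/mL.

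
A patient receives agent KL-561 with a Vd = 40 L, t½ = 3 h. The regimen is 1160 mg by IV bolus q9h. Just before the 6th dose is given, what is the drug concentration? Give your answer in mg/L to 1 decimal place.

f = (1/2)^(τ/t½) = (1/2)^(9/3) ≈ 0.1250.
C₀ = D/Vd = 1160/40 ≈ 29.000 mg/L.
Before the 6th dose, 5 doses have been given. Superposition: Cmin = C₀·(f + f² + … + f^5).
≈ 29.000 × (0.1250 + 0.0156 + 0.0020 + 0.0002 + 0.0000) ≈ 29.000 × 0.1428 ≈ 4.141 mg/L.

4.1 mg/L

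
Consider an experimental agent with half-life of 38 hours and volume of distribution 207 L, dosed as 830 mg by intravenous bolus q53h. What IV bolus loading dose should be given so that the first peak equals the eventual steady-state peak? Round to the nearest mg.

1339 mg

f = (1/2)^(53/38) ≈ 0.380314; accumulation ratio R = 1/(1−f) ≈ 1.61372.
Loading dose to hit Cmax,ss on first dose: D_load = D_maint·R ≈ 830 × 1.61372 ≈ 1339.39 mg.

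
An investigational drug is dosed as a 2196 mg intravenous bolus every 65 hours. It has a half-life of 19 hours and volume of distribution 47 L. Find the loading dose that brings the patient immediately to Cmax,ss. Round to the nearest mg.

2422 mg

f = (1/2)^(65/19) ≈ 0.093360; accumulation ratio R = 1/(1−f) ≈ 1.10297.
Loading dose to hit Cmax,ss on first dose: D_load = D_maint·R ≈ 2196 × 1.10297 ≈ 2422.12 mg.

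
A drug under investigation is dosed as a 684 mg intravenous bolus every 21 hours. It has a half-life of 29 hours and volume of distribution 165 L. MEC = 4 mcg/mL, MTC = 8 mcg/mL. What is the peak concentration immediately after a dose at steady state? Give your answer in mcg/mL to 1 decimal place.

Over one 21-h interval, 21/29 ≈ 0.72414 half-lives elapse, leaving f ≈ 0.6054 of each dose.
Accumulation ratio R = 1/(1 − f) ≈ 1/0.3946 ≈ 2.5342.
Single-dose peak C₀ = D/Vd = 684/165 ≈ 4.145 mcg/mL.
Steady-state peak Cmax,ss = C₀·R ≈ 4.145 × 2.5342 ≈ 10.504 mcg/mL.
Peak 10.5 mcg/mL vs MTC 8 mcg/mL: exceeds toxic threshold.

10.5 mcg/mL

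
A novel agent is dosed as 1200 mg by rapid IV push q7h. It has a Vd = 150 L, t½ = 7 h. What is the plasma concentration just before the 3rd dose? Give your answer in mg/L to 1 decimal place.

f = (1/2)^(τ/t½) = (1/2)^(7/7) ≈ 0.5000.
C₀ = D/Vd = 1200/150 ≈ 8.000 mg/L.
Before the 3rd dose, 2 doses have been given. Superposition: Cmin = C₀·(f + f²).
≈ 8.000 × (0.5000 + 0.2500) ≈ 8.000 × 0.7500 ≈ 6.000 mg/L.

6.0 mg/L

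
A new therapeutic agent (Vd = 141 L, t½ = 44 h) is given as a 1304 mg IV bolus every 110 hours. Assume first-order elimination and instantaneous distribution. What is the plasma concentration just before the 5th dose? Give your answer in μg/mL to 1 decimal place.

2.0 μg/mL

f = (1/2)^(τ/t½) = (1/2)^(110/44) ≈ 0.1768.
C₀ = D/Vd = 1304/141 ≈ 9.248 μg/mL.
Before the 5th dose, 4 doses have been given. Superposition: Cmin = C₀·(f + f² + … + f^4).
≈ 9.248 × (0.1768 + 0.0313 + 0.0055 + 0.0010) ≈ 9.248 × 0.2146 ≈ 1.985 μg/mL.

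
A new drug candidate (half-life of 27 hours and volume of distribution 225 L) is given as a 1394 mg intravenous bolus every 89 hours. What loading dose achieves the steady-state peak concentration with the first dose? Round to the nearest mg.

1552 mg

f = (1/2)^(89/27) ≈ 0.101793; accumulation ratio R = 1/(1−f) ≈ 1.11333.
Loading dose to hit Cmax,ss on first dose: D_load = D_maint·R ≈ 1394 × 1.11333 ≈ 1551.98 mg.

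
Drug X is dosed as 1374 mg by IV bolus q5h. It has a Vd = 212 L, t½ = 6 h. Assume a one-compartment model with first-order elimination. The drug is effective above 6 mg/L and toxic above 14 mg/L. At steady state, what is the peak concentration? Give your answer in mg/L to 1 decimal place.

14.8 mg/L

k = ln2/t½ = ln2/6 ≈ 0.115525 h⁻¹; fraction remaining f = e^(−kτ) = e^(−0.115525×5) ≈ 0.5612.
At steady state, accumulation factor R = 1/(1 − e^(−kτ)) ≈ 2.2789.
Single-dose peak C₀ = D/Vd = 1374/212 ≈ 6.481 mg/L.
Steady-state peak Cmax,ss = C₀·R ≈ 6.481 × 2.2789 ≈ 14.770 mg/L.
Peak 14.8 mg/L vs MTC 14 mg/L: exceeds toxic threshold.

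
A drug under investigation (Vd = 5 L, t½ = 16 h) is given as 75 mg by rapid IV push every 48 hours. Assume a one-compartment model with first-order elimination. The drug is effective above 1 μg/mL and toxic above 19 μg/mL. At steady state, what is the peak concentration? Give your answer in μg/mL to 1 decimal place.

The dosing interval is 3 half-lives, so f = 2^(−3) = 0.125.
At steady state, R = 1/(1 − 0.125) = 8/7.
Single-dose peak C₀ = D/Vd = 75/5 = 15 μg/mL.
Steady-state peak Cmax,ss = C₀·R = 15 × 8/7 ≈ 17.143 μg/mL.
Peak 17.1 μg/mL vs MTC 19 μg/mL: below toxic threshold.

17.1 μg/mL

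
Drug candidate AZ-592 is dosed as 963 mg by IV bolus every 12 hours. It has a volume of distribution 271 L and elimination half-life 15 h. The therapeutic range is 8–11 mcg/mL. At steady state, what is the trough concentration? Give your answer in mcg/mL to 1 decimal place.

4.8 mcg/mL

Over one 12-h interval, 12/15 ≈ 0.8 half-lives elapse, leaving f ≈ 0.5743 of each dose.
Accumulation ratio R = 1/(1 − f) ≈ 1/0.4257 ≈ 2.3491.
Single-dose peak C₀ = D/Vd = 963/271 ≈ 3.554 mcg/mL.
Steady-state peak Cmax,ss = C₀·R ≈ 3.554 × 2.3491 ≈ 8.349 mcg/mL.
One interval later, Cmin,ss = Cmax,ss·e^(−kτ) ≈ 8.349 × 0.5743 ≈ 4.795 mcg/mL.
Trough 4.8 mcg/mL vs MEC 8 mcg/mL: subtherapeutic.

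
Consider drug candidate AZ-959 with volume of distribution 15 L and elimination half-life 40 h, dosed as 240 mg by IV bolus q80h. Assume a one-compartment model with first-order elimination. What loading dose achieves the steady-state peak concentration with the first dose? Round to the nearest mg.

320 mg

f = (1/2)^(80/40) ≈ 0.250000; accumulation ratio R = 1/(1−f) ≈ 1.33333.
Loading dose to hit Cmax,ss on first dose: D_load = D_maint·R ≈ 240 × 1.33333 ≈ 320.00 mg.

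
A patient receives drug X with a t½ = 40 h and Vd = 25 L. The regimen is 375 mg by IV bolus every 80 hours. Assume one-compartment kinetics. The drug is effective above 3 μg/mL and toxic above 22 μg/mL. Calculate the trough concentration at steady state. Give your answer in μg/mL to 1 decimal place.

5.0 μg/mL

τ = 80 h = 2 half-lives, so f = (1/2)^2 = 0.25.
At steady state, R = 1/(1 − 0.25) = 4/3.
Single-dose peak C₀ = D/Vd = 375/25 = 15 μg/mL.
Steady-state peak Cmax,ss = C₀·R = 15 × 4/3 ≈ 20.000 μg/mL.
Steady-state trough Cmin,ss = Cmax,ss·f ≈ 20.000 × 0.25 ≈ 5.000 μg/mL.
Trough 5.0 μg/mL vs MEC 3 μg/mL: adequate.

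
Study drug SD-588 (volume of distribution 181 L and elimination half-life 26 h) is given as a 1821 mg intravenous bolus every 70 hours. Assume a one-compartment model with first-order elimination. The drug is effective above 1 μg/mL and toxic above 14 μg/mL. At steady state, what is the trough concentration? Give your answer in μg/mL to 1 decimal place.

1.8 μg/mL

k = ln2/t½ = ln2/26 ≈ 0.026660 h⁻¹; fraction remaining f = e^(−kτ) = e^(−0.026660×70) ≈ 0.1547.
Single-dose peak C₀ = D/Vd = 1821/181 ≈ 10.061 μg/mL.
Steady-state trough Cmin,ss = C₀·f/(1−f) ≈ 10.061 × 0.1547/0.8453 ≈ 1.841 μg/mL.
Trough 1.8 μg/mL vs MEC 1 μg/mL: adequate.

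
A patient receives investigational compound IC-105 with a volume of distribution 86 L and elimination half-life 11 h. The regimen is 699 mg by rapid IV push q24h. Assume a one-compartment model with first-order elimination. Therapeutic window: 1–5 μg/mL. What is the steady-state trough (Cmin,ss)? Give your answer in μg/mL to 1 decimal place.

2.3 μg/mL

k = ln2/t½ = ln2/11 ≈ 0.063013 h⁻¹; fraction remaining f = e^(−kτ) = e^(−0.063013×24) ≈ 0.2204.
Accumulation ratio R = 1/(1 − f) ≈ 1/0.7796 ≈ 1.2827.
Each bolus raises the concentration by D/Vd = 699/86 ≈ 8.128 μg/mL.
Steady-state peak Cmax,ss = C₀·R ≈ 8.128 × 1.2827 ≈ 10.426 μg/mL.
Steady-state trough Cmin,ss = Cmax,ss·f ≈ 10.426 × 0.2204 ≈ 2.298 μg/mL.
Trough 2.3 μg/mL vs MEC 1 μg/mL: adequate.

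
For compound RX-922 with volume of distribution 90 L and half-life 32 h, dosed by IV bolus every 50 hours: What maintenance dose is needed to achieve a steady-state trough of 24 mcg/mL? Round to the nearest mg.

4220 mg

τ/t½ = 50/32 ≈ 1.5625, so f = (1/2)^(50/32) ≈ 0.338564.
Cmin,ss = (D/Vd)·f/(1−f), so D = Cmin,ss·Vd·(1−f)/f.
D = 24 × 90 × (1−f)/f ≈ 24 × 90 × 1.95365 ≈ 4219.88 mg.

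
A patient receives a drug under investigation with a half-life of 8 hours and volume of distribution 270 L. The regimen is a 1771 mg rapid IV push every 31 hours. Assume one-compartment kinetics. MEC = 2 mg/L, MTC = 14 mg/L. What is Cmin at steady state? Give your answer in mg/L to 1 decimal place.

τ/t½ = 31/8 ≈ 3.875, so fraction remaining f = (1/2)^(31/8) ≈ 0.0682.
Accumulation ratio R = 1/(1 − f) ≈ 1/0.9318 ≈ 1.0732.
Each bolus raises the concentration by D/Vd = 1771/270 ≈ 6.559 mg/L.
Cmax,ss = C₀/(1 − f) ≈ 6.559/0.9318 ≈ 7.039 mg/L.
One interval later, Cmin,ss = Cmax,ss·e^(−kτ) ≈ 7.039 × 0.0682 ≈ 0.480 mg/L.
Trough 0.5 mg/L vs MEC 2 mg/L: subtherapeutic.

0.5 mg/L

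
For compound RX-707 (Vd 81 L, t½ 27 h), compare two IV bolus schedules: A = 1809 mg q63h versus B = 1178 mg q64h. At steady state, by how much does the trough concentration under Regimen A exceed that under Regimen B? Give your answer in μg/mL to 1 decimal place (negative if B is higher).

2.0 μg/mL

Regimen A: f = (1/2)^(63/27) ≈ 0.1984; Cmin,ss = (1809/81)·f/(1−f) ≈ 5.528 μg/mL.
Regimen B: f = (1/2)^(64/27) ≈ 0.1934; Cmin,ss = (1178/81)·f/(1−f) ≈ 3.487 μg/mL.
Difference ≈ 5.528 − 3.487 ≈ 2.041 μg/mL.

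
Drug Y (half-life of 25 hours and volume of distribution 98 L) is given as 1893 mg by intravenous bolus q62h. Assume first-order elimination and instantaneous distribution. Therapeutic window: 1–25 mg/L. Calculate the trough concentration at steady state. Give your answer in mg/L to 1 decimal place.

4.2 mg/L

τ/t½ = 62/25 ≈ 2.48, so fraction remaining f = (1/2)^(62/25) ≈ 0.1792.
Single-dose peak C₀ = D/Vd = 1893/98 ≈ 19.316 mg/L.
Steady-state trough Cmin,ss = C₀·f/(1−f) ≈ 19.316 × 0.1792/0.8208 ≈ 4.217 mg/L.
Trough 4.2 mg/L vs MEC 1 mg/L: adequate.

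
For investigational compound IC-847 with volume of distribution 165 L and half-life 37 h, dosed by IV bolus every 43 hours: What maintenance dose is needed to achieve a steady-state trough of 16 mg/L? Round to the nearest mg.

τ/t½ = 43/37 ≈ 1.1622, so f = (1/2)^(43/37) ≈ 0.446842.
Cmin,ss = (D/Vd)·f/(1−f), so D = Cmin,ss·Vd·(1−f)/f.
D = 16 × 165 × (1−f)/f ≈ 16 × 165 × 1.23793 ≈ 3268.14 mg.

3268 mg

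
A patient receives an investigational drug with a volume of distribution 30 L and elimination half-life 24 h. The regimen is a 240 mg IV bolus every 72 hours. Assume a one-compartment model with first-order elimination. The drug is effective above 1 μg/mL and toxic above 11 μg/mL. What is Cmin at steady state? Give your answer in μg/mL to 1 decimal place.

The dosing interval is 3 half-lives, so f = 2^(−3) = 0.125.
Accumulation ratio R = 1/(1 − f) = 1/0.875 = 8/7.
Single-dose peak C₀ = D/Vd = 240/30 = 8 μg/mL.
Steady-state peak Cmax,ss = C₀·R = 8 × 8/7 ≈ 9.143 μg/mL.
Steady-state trough Cmin,ss = Cmax,ss·f ≈ 9.143 × 0.125 ≈ 1.143 μg/mL.
Trough 1.1 μg/mL vs MEC 1 μg/mL: adequate.

1.1 μg/mL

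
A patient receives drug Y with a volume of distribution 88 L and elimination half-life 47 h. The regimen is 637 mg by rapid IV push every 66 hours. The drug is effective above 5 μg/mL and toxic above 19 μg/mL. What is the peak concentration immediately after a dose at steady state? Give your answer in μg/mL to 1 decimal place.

11.6 μg/mL

Over one 66-h interval, 66/47 ≈ 1.4043 half-lives elapse, leaving f ≈ 0.3778 of each dose.
At steady state, accumulation factor R = 1/(1 − e^(−kτ)) ≈ 1.6072.
Each bolus raises the concentration by D/Vd = 637/88 ≈ 7.239 μg/mL.
Cmax,ss = C₀/(1 − f) ≈ 7.239/0.6222 ≈ 11.635 μg/mL.
Peak 11.6 μg/mL vs MTC 19 μg/mL: below toxic threshold.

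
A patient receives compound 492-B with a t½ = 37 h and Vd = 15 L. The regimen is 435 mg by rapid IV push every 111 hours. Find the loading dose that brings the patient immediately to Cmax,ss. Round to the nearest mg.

497 mg

f = (1/2)^(111/37) ≈ 0.125000; accumulation ratio R = 1/(1−f) ≈ 1.14286.
Loading dose to hit Cmax,ss on first dose: D_load = D_maint·R ≈ 435 × 1.14286 ≈ 497.14 mg.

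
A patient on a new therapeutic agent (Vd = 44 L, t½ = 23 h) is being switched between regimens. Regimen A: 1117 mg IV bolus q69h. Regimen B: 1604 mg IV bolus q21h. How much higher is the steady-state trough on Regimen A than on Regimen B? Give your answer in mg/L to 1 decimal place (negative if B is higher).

-37.7 mg/L

Regimen A: f = (1/2)^(69/23) ≈ 0.1250; Cmin,ss = (1117/44)·f/(1−f) ≈ 3.627 mg/L.
Regimen B: f = (1/2)^(21/23) ≈ 0.5311; Cmin,ss = (1604/44)·f/(1−f) ≈ 41.290 mg/L.
Difference ≈ 3.627 − 41.290 ≈ -37.663 mg/L.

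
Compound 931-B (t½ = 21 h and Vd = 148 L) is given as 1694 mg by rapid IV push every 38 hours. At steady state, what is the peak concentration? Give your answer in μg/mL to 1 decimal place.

Over one 38-h interval, 38/21 ≈ 1.8095 half-lives elapse, leaving f ≈ 0.2853 of each dose.
At steady state, accumulation factor R = 1/(1 − e^(−kτ)) ≈ 1.3992.
Each bolus raises the concentration by D/Vd = 1694/148 ≈ 11.446 μg/mL.
Cmax,ss = C₀/(1 − f) ≈ 11.446/0.7147 ≈ 16.015 μg/mL.

16.0 μg/mL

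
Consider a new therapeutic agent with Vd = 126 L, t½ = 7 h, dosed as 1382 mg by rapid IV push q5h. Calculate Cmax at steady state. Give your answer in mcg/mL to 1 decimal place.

Over one 5-h interval, 5/7 ≈ 0.71429 half-lives elapse, leaving f ≈ 0.6095 of each dose.
Accumulation ratio R = 1/(1 − f) ≈ 1/0.3905 ≈ 2.5608.
Each bolus raises the concentration by D/Vd = 1382/126 ≈ 10.968 mcg/mL.
Steady-state peak Cmax,ss = C₀·R ≈ 10.968 × 2.5608 ≈ 28.087 mcg/mL.

28.1 mcg/mL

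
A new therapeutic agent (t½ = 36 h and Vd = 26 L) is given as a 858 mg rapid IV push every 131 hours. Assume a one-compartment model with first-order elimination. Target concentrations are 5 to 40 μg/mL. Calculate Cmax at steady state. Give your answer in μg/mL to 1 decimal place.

35.9 μg/mL

Over one 131-h interval, 131/36 ≈ 3.6389 half-lives elapse, leaving f ≈ 0.0803 of each dose.
At steady state, accumulation factor R = 1/(1 − e^(−kτ)) ≈ 1.0873.
Single-dose peak C₀ = D/Vd = 858/26 ≈ 33.000 μg/mL.
Cmax,ss = C₀/(1 − f) ≈ 33.000/0.9197 ≈ 35.881 μg/mL.
Peak 35.9 μg/mL vs MTC 40 μg/mL: below toxic threshold.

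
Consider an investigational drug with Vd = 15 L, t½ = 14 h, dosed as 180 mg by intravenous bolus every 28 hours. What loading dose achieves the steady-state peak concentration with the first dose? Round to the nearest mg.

f = (1/2)^(28/14) ≈ 0.250000; accumulation ratio R = 1/(1−f) ≈ 1.33333.
Loading dose to hit Cmax,ss on first dose: D_load = D_maint·R ≈ 180 × 1.33333 ≈ 240.00 mg.

240 mg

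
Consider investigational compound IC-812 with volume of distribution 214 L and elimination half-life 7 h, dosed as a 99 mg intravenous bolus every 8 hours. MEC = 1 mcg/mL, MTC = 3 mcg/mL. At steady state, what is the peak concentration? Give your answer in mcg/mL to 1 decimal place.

0.8 mcg/mL

Over one 8-h interval, 8/7 ≈ 1.1429 half-lives elapse, leaving f ≈ 0.4529 of each dose.
Accumulation ratio R = 1/(1 − f) ≈ 1/0.5471 ≈ 1.8278.
Each bolus raises the concentration by D/Vd = 99/214 ≈ 0.463 mcg/mL.
Cmax,ss = C₀/(1 − f) ≈ 0.463/0.5471 ≈ 0.846 mcg/mL.
Peak 0.8 mcg/mL vs MTC 3 mcg/mL: below toxic threshold.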